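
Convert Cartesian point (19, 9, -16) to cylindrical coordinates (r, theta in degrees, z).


r = sqrt(19^2 + 9^2) = 21.0238
theta = atan2(9, 19) = 25.3462 deg
z = -16

r = 21.0238, theta = 25.3462 deg, z = -16


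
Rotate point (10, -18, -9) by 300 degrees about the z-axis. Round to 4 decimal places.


x' = 10*cos(300) - -18*sin(300) = -10.5885
y' = 10*sin(300) + -18*cos(300) = -17.6603
z' = -9

(-10.5885, -17.6603, -9)


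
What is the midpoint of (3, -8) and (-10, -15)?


Midpoint = ((3+-10)/2, (-8+-15)/2) = (-3.5, -11.5)

(-3.5, -11.5)


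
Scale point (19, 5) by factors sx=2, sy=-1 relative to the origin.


Scaling: (x*sx, y*sy) = (19*2, 5*-1) = (38, -5)

(38, -5)


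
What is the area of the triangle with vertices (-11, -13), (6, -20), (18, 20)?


Area = |x1(y2-y3) + x2(y3-y1) + x3(y1-y2)| / 2
= |-11*(-20-20) + 6*(20--13) + 18*(-13--20)| / 2
= 382

382


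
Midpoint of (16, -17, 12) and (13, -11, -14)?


Midpoint = ((16+13)/2, (-17+-11)/2, (12+-14)/2) = (14.5, -14, -1)

(14.5, -14, -1)


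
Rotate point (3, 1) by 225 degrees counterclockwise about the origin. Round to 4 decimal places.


x' = 3*cos(225) - 1*sin(225) = -1.4142
y' = 3*sin(225) + 1*cos(225) = -2.8284

(-1.4142, -2.8284)


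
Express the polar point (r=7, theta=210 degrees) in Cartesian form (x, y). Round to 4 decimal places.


x = 7 * cos(210) = -6.0622
y = 7 * sin(210) = -3.5

(-6.0622, -3.5)


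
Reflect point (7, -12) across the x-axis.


Reflection across x-axis: (x, y) -> (x, -y)
(7, -12) -> (7, 12)

(7, 12)


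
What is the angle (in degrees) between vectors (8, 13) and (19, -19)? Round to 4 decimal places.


dot = 8*19 + 13*-19 = -95
|u| = 15.2643, |v| = 26.8701
cos(angle) = -0.2316
angle = 103.3925 degrees

103.3925 degrees


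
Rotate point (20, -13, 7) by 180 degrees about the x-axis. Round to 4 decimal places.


x' = 20
y' = -13*cos(180) - 7*sin(180) = 13
z' = -13*sin(180) + 7*cos(180) = -7

(20, 13, -7)


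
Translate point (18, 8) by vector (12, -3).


Translation: (x+dx, y+dy) = (18+12, 8+-3) = (30, 5)

(30, 5)


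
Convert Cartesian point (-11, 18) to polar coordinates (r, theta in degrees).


r = sqrt((-11)^2 + 18^2) = 21.095
theta = atan2(18, -11) = 121.4296 degrees

r = 21.095, theta = 121.4296 degrees


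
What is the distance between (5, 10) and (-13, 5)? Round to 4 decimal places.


d = sqrt((-13-5)^2 + (5-10)^2) = 18.6815

18.6815


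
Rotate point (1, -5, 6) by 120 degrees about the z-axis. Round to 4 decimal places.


x' = 1*cos(120) - -5*sin(120) = 3.8301
y' = 1*sin(120) + -5*cos(120) = 3.366
z' = 6

(3.8301, 3.366, 6)


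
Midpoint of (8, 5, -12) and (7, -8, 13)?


Midpoint = ((8+7)/2, (5+-8)/2, (-12+13)/2) = (7.5, -1.5, 0.5)

(7.5, -1.5, 0.5)


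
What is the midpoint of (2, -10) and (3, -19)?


Midpoint = ((2+3)/2, (-10+-19)/2) = (2.5, -14.5)

(2.5, -14.5)


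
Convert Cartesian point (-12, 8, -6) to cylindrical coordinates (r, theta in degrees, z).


r = sqrt((-12)^2 + 8^2) = 14.4222
theta = atan2(8, -12) = 146.3099 deg
z = -6

r = 14.4222, theta = 146.3099 deg, z = -6


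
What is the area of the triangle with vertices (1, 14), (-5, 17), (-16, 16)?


Area = |x1(y2-y3) + x2(y3-y1) + x3(y1-y2)| / 2
= |1*(17-16) + -5*(16-14) + -16*(14-17)| / 2
= 19.5

19.5


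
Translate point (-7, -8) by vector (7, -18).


Translation: (x+dx, y+dy) = (-7+7, -8+-18) = (0, -26)

(0, -26)


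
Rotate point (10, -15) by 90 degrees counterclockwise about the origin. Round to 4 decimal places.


x' = 10*cos(90) - -15*sin(90) = 15
y' = 10*sin(90) + -15*cos(90) = 10

(15, 10)


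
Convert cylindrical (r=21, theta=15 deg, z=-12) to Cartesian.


x = 21 * cos(15) = 20.2844
y = 21 * sin(15) = 5.4352
z = -12

(20.2844, 5.4352, -12)


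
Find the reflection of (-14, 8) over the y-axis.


Reflection across y-axis: (x, y) -> (-x, y)
(-14, 8) -> (14, 8)

(14, 8)


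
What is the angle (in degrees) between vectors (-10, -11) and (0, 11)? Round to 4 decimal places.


dot = -10*0 + -11*11 = -121
|u| = 14.8661, |v| = 11
cos(angle) = -0.7399
angle = 137.7263 degrees

137.7263 degrees


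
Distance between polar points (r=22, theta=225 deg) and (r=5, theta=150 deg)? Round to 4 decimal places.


d = sqrt(r1^2 + r2^2 - 2*r1*r2*cos(t2-t1))
d = sqrt(22^2 + 5^2 - 2*22*5*cos(150-225)) = 21.2617

21.2617


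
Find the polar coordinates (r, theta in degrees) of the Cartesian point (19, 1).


r = sqrt(19^2 + 1^2) = 19.0263
theta = atan2(1, 19) = 3.0128 degrees

r = 19.0263, theta = 3.0128 degrees


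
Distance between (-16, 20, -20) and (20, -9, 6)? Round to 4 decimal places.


d = sqrt((20--16)^2 + (-9-20)^2 + (6--20)^2) = 53.0377

53.0377


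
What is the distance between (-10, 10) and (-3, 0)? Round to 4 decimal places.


d = sqrt((-3--10)^2 + (0-10)^2) = 12.2066

12.2066


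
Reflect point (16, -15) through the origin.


Reflection through origin: (x, y) -> (-x, -y)
(16, -15) -> (-16, 15)

(-16, 15)


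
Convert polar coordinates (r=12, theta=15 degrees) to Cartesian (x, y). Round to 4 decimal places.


x = 12 * cos(15) = 11.5911
y = 12 * sin(15) = 3.1058

(11.5911, 3.1058)


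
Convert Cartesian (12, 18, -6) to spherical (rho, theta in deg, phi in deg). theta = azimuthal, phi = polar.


rho = sqrt(12^2 + 18^2 + (-6)^2) = 22.4499
theta = atan2(18, 12) = 56.3099 deg
phi = acos(-6/22.4499) = 105.5014 deg

rho = 22.4499, theta = 56.3099 deg, phi = 105.5014 deg


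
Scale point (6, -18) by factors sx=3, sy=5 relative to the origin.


Scaling: (x*sx, y*sy) = (6*3, -18*5) = (18, -90)

(18, -90)


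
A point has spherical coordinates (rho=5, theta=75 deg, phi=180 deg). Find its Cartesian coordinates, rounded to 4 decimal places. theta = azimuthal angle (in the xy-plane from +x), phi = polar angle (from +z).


x = 5 * sin(180) * cos(75) = 0
y = 5 * sin(180) * sin(75) = 0
z = 5 * cos(180) = -5

(0, 0, -5)


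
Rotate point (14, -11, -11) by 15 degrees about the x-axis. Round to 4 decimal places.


x' = 14
y' = -11*cos(15) - -11*sin(15) = -7.7782
z' = -11*sin(15) + -11*cos(15) = -13.4722

(14, -7.7782, -13.4722)


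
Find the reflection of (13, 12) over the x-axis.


Reflection across x-axis: (x, y) -> (x, -y)
(13, 12) -> (13, -12)

(13, -12)


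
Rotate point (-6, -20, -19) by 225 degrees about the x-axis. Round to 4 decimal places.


x' = -6
y' = -20*cos(225) - -19*sin(225) = 0.7071
z' = -20*sin(225) + -19*cos(225) = 27.5772

(-6, 0.7071, 27.5772)


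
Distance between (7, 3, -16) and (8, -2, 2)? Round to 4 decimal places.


d = sqrt((8-7)^2 + (-2-3)^2 + (2--16)^2) = 18.7083

18.7083


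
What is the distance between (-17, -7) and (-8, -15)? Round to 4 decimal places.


d = sqrt((-8--17)^2 + (-15--7)^2) = 12.0416

12.0416


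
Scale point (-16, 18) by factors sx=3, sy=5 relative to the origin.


Scaling: (x*sx, y*sy) = (-16*3, 18*5) = (-48, 90)

(-48, 90)


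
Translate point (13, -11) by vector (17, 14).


Translation: (x+dx, y+dy) = (13+17, -11+14) = (30, 3)

(30, 3)


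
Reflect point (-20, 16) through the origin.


Reflection through origin: (x, y) -> (-x, -y)
(-20, 16) -> (20, -16)

(20, -16)


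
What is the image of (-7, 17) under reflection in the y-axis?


Reflection across y-axis: (x, y) -> (-x, y)
(-7, 17) -> (7, 17)

(7, 17)


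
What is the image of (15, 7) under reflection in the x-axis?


Reflection across x-axis: (x, y) -> (x, -y)
(15, 7) -> (15, -7)

(15, -7)


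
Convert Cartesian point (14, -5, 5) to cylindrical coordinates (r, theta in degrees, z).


r = sqrt(14^2 + (-5)^2) = 14.8661
theta = atan2(-5, 14) = 340.3462 deg
z = 5

r = 14.8661, theta = 340.3462 deg, z = 5


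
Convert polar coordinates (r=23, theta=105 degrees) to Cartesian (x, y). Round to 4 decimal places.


x = 23 * cos(105) = -5.9528
y = 23 * sin(105) = 22.2163

(-5.9528, 22.2163)


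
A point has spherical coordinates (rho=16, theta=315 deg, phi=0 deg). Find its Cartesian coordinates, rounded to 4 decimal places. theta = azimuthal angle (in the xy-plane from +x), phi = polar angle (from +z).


x = 16 * sin(0) * cos(315) = 0
y = 16 * sin(0) * sin(315) = 0
z = 16 * cos(0) = 16

(0, 0, 16)


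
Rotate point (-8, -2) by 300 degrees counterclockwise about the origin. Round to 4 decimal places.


x' = -8*cos(300) - -2*sin(300) = -5.7321
y' = -8*sin(300) + -2*cos(300) = 5.9282

(-5.7321, 5.9282)


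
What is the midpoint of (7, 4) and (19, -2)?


Midpoint = ((7+19)/2, (4+-2)/2) = (13, 1)

(13, 1)


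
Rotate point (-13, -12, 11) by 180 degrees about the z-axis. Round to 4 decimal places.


x' = -13*cos(180) - -12*sin(180) = 13
y' = -13*sin(180) + -12*cos(180) = 12
z' = 11

(13, 12, 11)


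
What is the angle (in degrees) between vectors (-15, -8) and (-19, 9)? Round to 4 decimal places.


dot = -15*-19 + -8*9 = 213
|u| = 17, |v| = 21.0238
cos(angle) = 0.596
angle = 53.4187 degrees

53.4187 degrees


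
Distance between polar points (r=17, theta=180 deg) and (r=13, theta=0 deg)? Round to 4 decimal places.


d = sqrt(r1^2 + r2^2 - 2*r1*r2*cos(t2-t1))
d = sqrt(17^2 + 13^2 - 2*17*13*cos(0-180)) = 30

30


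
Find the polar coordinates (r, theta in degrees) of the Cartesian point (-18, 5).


r = sqrt((-18)^2 + 5^2) = 18.6815
theta = atan2(5, -18) = 164.4759 degrees

r = 18.6815, theta = 164.4759 degrees


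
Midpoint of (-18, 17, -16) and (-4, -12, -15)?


Midpoint = ((-18+-4)/2, (17+-12)/2, (-16+-15)/2) = (-11, 2.5, -15.5)

(-11, 2.5, -15.5)


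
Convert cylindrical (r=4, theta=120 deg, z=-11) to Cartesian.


x = 4 * cos(120) = -2
y = 4 * sin(120) = 3.4641
z = -11

(-2, 3.4641, -11)


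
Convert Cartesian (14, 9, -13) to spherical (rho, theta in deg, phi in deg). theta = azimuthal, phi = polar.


rho = sqrt(14^2 + 9^2 + (-13)^2) = 21.1187
theta = atan2(9, 14) = 32.7352 deg
phi = acos(-13/21.1187) = 127.9932 deg

rho = 21.1187, theta = 32.7352 deg, phi = 127.9932 deg


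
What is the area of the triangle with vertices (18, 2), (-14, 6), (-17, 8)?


Area = |x1(y2-y3) + x2(y3-y1) + x3(y1-y2)| / 2
= |18*(6-8) + -14*(8-2) + -17*(2-6)| / 2
= 26

26


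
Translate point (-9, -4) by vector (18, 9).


Translation: (x+dx, y+dy) = (-9+18, -4+9) = (9, 5)

(9, 5)


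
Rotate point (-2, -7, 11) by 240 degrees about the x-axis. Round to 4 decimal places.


x' = -2
y' = -7*cos(240) - 11*sin(240) = 13.0263
z' = -7*sin(240) + 11*cos(240) = 0.5622

(-2, 13.0263, 0.5622)


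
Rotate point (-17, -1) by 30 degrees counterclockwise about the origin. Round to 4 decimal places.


x' = -17*cos(30) - -1*sin(30) = -14.2224
y' = -17*sin(30) + -1*cos(30) = -9.366

(-14.2224, -9.366)


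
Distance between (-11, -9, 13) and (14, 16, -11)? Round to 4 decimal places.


d = sqrt((14--11)^2 + (16--9)^2 + (-11-13)^2) = 42.7317

42.7317


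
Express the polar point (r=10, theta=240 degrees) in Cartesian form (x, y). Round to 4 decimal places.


x = 10 * cos(240) = -5
y = 10 * sin(240) = -8.6603

(-5, -8.6603)


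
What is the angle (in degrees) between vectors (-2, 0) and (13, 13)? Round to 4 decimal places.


dot = -2*13 + 0*13 = -26
|u| = 2, |v| = 18.3848
cos(angle) = -0.7071
angle = 135 degrees

135 degrees


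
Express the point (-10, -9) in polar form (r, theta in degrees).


r = sqrt((-10)^2 + (-9)^2) = 13.4536
theta = atan2(-9, -10) = 221.9872 degrees

r = 13.4536, theta = 221.9872 degrees


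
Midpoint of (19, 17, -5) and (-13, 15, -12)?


Midpoint = ((19+-13)/2, (17+15)/2, (-5+-12)/2) = (3, 16, -8.5)

(3, 16, -8.5)


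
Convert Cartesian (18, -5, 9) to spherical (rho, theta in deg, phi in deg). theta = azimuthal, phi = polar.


rho = sqrt(18^2 + (-5)^2 + 9^2) = 20.7364
theta = atan2(-5, 18) = 344.4759 deg
phi = acos(9/20.7364) = 64.2771 deg

rho = 20.7364, theta = 344.4759 deg, phi = 64.2771 deg


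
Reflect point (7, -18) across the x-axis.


Reflection across x-axis: (x, y) -> (x, -y)
(7, -18) -> (7, 18)

(7, 18)


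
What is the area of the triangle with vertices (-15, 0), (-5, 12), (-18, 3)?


Area = |x1(y2-y3) + x2(y3-y1) + x3(y1-y2)| / 2
= |-15*(12-3) + -5*(3-0) + -18*(0-12)| / 2
= 33

33


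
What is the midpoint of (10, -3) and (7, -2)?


Midpoint = ((10+7)/2, (-3+-2)/2) = (8.5, -2.5)

(8.5, -2.5)


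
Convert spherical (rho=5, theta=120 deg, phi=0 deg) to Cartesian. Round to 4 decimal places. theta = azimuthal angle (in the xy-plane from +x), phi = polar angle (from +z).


x = 5 * sin(0) * cos(120) = 0
y = 5 * sin(0) * sin(120) = 0
z = 5 * cos(0) = 5

(0, 0, 5)


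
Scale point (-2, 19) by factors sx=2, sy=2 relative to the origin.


Scaling: (x*sx, y*sy) = (-2*2, 19*2) = (-4, 38)

(-4, 38)


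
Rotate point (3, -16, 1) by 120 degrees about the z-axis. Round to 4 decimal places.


x' = 3*cos(120) - -16*sin(120) = 12.3564
y' = 3*sin(120) + -16*cos(120) = 10.5981
z' = 1

(12.3564, 10.5981, 1)


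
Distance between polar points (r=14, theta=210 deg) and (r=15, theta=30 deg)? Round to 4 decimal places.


d = sqrt(r1^2 + r2^2 - 2*r1*r2*cos(t2-t1))
d = sqrt(14^2 + 15^2 - 2*14*15*cos(30-210)) = 29

29


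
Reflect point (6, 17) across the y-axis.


Reflection across y-axis: (x, y) -> (-x, y)
(6, 17) -> (-6, 17)

(-6, 17)


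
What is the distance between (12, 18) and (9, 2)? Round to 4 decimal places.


d = sqrt((9-12)^2 + (2-18)^2) = 16.2788

16.2788


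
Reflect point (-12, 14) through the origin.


Reflection through origin: (x, y) -> (-x, -y)
(-12, 14) -> (12, -14)

(12, -14)


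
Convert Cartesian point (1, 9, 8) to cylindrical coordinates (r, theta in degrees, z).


r = sqrt(1^2 + 9^2) = 9.0554
theta = atan2(9, 1) = 83.6598 deg
z = 8

r = 9.0554, theta = 83.6598 deg, z = 8


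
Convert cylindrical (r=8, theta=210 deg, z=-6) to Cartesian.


x = 8 * cos(210) = -6.9282
y = 8 * sin(210) = -4
z = -6

(-6.9282, -4, -6)


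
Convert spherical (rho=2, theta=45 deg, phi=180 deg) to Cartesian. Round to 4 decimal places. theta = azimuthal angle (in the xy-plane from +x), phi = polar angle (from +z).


x = 2 * sin(180) * cos(45) = 0
y = 2 * sin(180) * sin(45) = 0
z = 2 * cos(180) = -2

(0, 0, -2)


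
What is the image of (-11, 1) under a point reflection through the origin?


Reflection through origin: (x, y) -> (-x, -y)
(-11, 1) -> (11, -1)

(11, -1)


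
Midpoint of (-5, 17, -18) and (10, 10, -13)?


Midpoint = ((-5+10)/2, (17+10)/2, (-18+-13)/2) = (2.5, 13.5, -15.5)

(2.5, 13.5, -15.5)


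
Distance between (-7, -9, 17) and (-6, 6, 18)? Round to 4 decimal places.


d = sqrt((-6--7)^2 + (6--9)^2 + (18-17)^2) = 15.0665

15.0665


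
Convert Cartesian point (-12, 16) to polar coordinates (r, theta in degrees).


r = sqrt((-12)^2 + 16^2) = 20
theta = atan2(16, -12) = 126.8699 degrees

r = 20, theta = 126.8699 degrees


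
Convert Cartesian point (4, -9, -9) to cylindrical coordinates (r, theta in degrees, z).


r = sqrt(4^2 + (-9)^2) = 9.8489
theta = atan2(-9, 4) = 293.9625 deg
z = -9

r = 9.8489, theta = 293.9625 deg, z = -9


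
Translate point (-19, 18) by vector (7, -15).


Translation: (x+dx, y+dy) = (-19+7, 18+-15) = (-12, 3)

(-12, 3)


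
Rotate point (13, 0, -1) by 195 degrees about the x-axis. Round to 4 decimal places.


x' = 13
y' = 0*cos(195) - -1*sin(195) = -0.2588
z' = 0*sin(195) + -1*cos(195) = 0.9659

(13, -0.2588, 0.9659)


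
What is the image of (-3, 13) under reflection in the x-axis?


Reflection across x-axis: (x, y) -> (x, -y)
(-3, 13) -> (-3, -13)

(-3, -13)


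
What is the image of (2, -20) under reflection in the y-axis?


Reflection across y-axis: (x, y) -> (-x, y)
(2, -20) -> (-2, -20)

(-2, -20)


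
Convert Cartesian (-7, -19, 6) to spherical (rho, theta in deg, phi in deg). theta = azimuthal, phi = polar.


rho = sqrt((-7)^2 + (-19)^2 + 6^2) = 21.1187
theta = atan2(-19, -7) = 249.7751 deg
phi = acos(6/21.1187) = 73.4944 deg

rho = 21.1187, theta = 249.7751 deg, phi = 73.4944 deg


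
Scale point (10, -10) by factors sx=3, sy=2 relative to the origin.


Scaling: (x*sx, y*sy) = (10*3, -10*2) = (30, -20)

(30, -20)


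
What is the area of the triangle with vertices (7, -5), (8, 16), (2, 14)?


Area = |x1(y2-y3) + x2(y3-y1) + x3(y1-y2)| / 2
= |7*(16-14) + 8*(14--5) + 2*(-5-16)| / 2
= 62

62


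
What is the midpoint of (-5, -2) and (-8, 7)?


Midpoint = ((-5+-8)/2, (-2+7)/2) = (-6.5, 2.5)

(-6.5, 2.5)


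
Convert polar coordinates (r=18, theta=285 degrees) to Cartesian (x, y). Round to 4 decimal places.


x = 18 * cos(285) = 4.6587
y = 18 * sin(285) = -17.3867

(4.6587, -17.3867)


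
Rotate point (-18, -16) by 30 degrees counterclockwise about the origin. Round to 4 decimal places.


x' = -18*cos(30) - -16*sin(30) = -7.5885
y' = -18*sin(30) + -16*cos(30) = -22.8564

(-7.5885, -22.8564)


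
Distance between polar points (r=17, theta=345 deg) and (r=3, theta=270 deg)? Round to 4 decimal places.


d = sqrt(r1^2 + r2^2 - 2*r1*r2*cos(t2-t1))
d = sqrt(17^2 + 3^2 - 2*17*3*cos(270-345)) = 16.4803

16.4803


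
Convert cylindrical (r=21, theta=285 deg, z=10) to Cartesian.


x = 21 * cos(285) = 5.4352
y = 21 * sin(285) = -20.2844
z = 10

(5.4352, -20.2844, 10)


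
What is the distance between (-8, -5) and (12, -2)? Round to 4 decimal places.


d = sqrt((12--8)^2 + (-2--5)^2) = 20.2237

20.2237


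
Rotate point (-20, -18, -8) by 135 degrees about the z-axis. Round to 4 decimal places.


x' = -20*cos(135) - -18*sin(135) = 26.8701
y' = -20*sin(135) + -18*cos(135) = -1.4142
z' = -8

(26.8701, -1.4142, -8)


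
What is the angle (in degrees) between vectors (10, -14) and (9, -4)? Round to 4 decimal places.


dot = 10*9 + -14*-4 = 146
|u| = 17.2047, |v| = 9.8489
cos(angle) = 0.8616
angle = 30.4998 degrees

30.4998 degrees


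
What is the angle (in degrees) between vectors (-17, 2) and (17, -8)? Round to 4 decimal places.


dot = -17*17 + 2*-8 = -305
|u| = 17.1172, |v| = 18.7883
cos(angle) = -0.9484
angle = 161.5087 degrees

161.5087 degrees


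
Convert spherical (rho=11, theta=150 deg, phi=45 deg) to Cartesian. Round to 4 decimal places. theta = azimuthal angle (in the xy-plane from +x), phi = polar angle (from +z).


x = 11 * sin(45) * cos(150) = -6.7361
y = 11 * sin(45) * sin(150) = 3.8891
z = 11 * cos(45) = 7.7782

(-6.7361, 3.8891, 7.7782)


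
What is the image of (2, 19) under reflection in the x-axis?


Reflection across x-axis: (x, y) -> (x, -y)
(2, 19) -> (2, -19)

(2, -19)


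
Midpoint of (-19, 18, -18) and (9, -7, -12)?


Midpoint = ((-19+9)/2, (18+-7)/2, (-18+-12)/2) = (-5, 5.5, -15)

(-5, 5.5, -15)


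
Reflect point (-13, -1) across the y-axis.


Reflection across y-axis: (x, y) -> (-x, y)
(-13, -1) -> (13, -1)

(13, -1)


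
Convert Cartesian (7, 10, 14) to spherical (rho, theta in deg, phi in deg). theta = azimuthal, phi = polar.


rho = sqrt(7^2 + 10^2 + 14^2) = 18.5742
theta = atan2(10, 7) = 55.008 deg
phi = acos(14/18.5742) = 41.0851 deg

rho = 18.5742, theta = 55.008 deg, phi = 41.0851 deg


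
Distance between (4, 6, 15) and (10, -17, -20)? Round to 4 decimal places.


d = sqrt((10-4)^2 + (-17-6)^2 + (-20-15)^2) = 42.3084

42.3084


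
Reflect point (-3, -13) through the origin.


Reflection through origin: (x, y) -> (-x, -y)
(-3, -13) -> (3, 13)

(3, 13)


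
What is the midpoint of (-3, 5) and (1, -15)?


Midpoint = ((-3+1)/2, (5+-15)/2) = (-1, -5)

(-1, -5)


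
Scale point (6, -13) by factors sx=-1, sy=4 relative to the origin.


Scaling: (x*sx, y*sy) = (6*-1, -13*4) = (-6, -52)

(-6, -52)


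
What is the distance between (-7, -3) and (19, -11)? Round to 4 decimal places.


d = sqrt((19--7)^2 + (-11--3)^2) = 27.2029

27.2029


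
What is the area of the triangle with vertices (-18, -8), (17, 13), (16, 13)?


Area = |x1(y2-y3) + x2(y3-y1) + x3(y1-y2)| / 2
= |-18*(13-13) + 17*(13--8) + 16*(-8-13)| / 2
= 10.5

10.5


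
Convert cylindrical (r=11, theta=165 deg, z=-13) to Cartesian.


x = 11 * cos(165) = -10.6252
y = 11 * sin(165) = 2.847
z = -13

(-10.6252, 2.847, -13)


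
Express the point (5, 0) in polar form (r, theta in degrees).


r = sqrt(5^2 + 0^2) = 5
theta = atan2(0, 5) = 0 degrees

r = 5, theta = 0 degrees


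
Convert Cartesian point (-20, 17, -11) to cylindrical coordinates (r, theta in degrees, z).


r = sqrt((-20)^2 + 17^2) = 26.2488
theta = atan2(17, -20) = 139.6355 deg
z = -11

r = 26.2488, theta = 139.6355 deg, z = -11


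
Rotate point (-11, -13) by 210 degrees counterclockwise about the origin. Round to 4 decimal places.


x' = -11*cos(210) - -13*sin(210) = 3.0263
y' = -11*sin(210) + -13*cos(210) = 16.7583

(3.0263, 16.7583)


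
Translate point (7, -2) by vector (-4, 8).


Translation: (x+dx, y+dy) = (7+-4, -2+8) = (3, 6)

(3, 6)


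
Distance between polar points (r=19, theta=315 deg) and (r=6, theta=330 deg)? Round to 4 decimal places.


d = sqrt(r1^2 + r2^2 - 2*r1*r2*cos(t2-t1))
d = sqrt(19^2 + 6^2 - 2*19*6*cos(330-315)) = 13.2954

13.2954


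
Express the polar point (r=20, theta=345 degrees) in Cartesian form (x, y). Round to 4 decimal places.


x = 20 * cos(345) = 19.3185
y = 20 * sin(345) = -5.1764

(19.3185, -5.1764)


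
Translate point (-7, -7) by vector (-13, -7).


Translation: (x+dx, y+dy) = (-7+-13, -7+-7) = (-20, -14)

(-20, -14)


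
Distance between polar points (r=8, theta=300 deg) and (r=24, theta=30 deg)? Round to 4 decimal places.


d = sqrt(r1^2 + r2^2 - 2*r1*r2*cos(t2-t1))
d = sqrt(8^2 + 24^2 - 2*8*24*cos(30-300)) = 25.2982

25.2982


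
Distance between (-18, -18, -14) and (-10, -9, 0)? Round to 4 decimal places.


d = sqrt((-10--18)^2 + (-9--18)^2 + (0--14)^2) = 18.4662

18.4662


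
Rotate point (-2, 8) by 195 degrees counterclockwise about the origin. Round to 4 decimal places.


x' = -2*cos(195) - 8*sin(195) = 4.0024
y' = -2*sin(195) + 8*cos(195) = -7.2098

(4.0024, -7.2098)


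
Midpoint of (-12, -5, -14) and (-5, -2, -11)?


Midpoint = ((-12+-5)/2, (-5+-2)/2, (-14+-11)/2) = (-8.5, -3.5, -12.5)

(-8.5, -3.5, -12.5)


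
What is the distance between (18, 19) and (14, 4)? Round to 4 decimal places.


d = sqrt((14-18)^2 + (4-19)^2) = 15.5242

15.5242


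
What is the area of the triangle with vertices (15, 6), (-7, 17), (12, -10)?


Area = |x1(y2-y3) + x2(y3-y1) + x3(y1-y2)| / 2
= |15*(17--10) + -7*(-10-6) + 12*(6-17)| / 2
= 192.5

192.5


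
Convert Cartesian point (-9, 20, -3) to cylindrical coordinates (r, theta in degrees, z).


r = sqrt((-9)^2 + 20^2) = 21.9317
theta = atan2(20, -9) = 114.2277 deg
z = -3

r = 21.9317, theta = 114.2277 deg, z = -3


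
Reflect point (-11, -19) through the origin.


Reflection through origin: (x, y) -> (-x, -y)
(-11, -19) -> (11, 19)

(11, 19)


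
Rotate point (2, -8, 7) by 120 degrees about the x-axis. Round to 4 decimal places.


x' = 2
y' = -8*cos(120) - 7*sin(120) = -2.0622
z' = -8*sin(120) + 7*cos(120) = -10.4282

(2, -2.0622, -10.4282)


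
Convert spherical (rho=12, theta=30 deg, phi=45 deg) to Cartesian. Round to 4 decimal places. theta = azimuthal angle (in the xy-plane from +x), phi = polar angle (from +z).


x = 12 * sin(45) * cos(30) = 7.3485
y = 12 * sin(45) * sin(30) = 4.2426
z = 12 * cos(45) = 8.4853

(7.3485, 4.2426, 8.4853)


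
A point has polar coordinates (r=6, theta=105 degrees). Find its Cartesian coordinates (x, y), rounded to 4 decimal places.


x = 6 * cos(105) = -1.5529
y = 6 * sin(105) = 5.7956

(-1.5529, 5.7956)


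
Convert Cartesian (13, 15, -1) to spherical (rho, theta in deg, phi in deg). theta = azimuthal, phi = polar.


rho = sqrt(13^2 + 15^2 + (-1)^2) = 19.8746
theta = atan2(15, 13) = 49.0856 deg
phi = acos(-1/19.8746) = 92.8841 deg

rho = 19.8746, theta = 49.0856 deg, phi = 92.8841 deg


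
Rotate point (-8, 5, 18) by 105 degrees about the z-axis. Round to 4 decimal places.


x' = -8*cos(105) - 5*sin(105) = -2.7591
y' = -8*sin(105) + 5*cos(105) = -9.0215
z' = 18

(-2.7591, -9.0215, 18)


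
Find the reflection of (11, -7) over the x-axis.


Reflection across x-axis: (x, y) -> (x, -y)
(11, -7) -> (11, 7)

(11, 7)


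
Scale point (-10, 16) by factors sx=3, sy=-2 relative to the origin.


Scaling: (x*sx, y*sy) = (-10*3, 16*-2) = (-30, -32)

(-30, -32)


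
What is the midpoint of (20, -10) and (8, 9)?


Midpoint = ((20+8)/2, (-10+9)/2) = (14, -0.5)

(14, -0.5)


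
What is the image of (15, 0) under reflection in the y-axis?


Reflection across y-axis: (x, y) -> (-x, y)
(15, 0) -> (-15, 0)

(-15, 0)


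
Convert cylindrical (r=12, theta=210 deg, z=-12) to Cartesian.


x = 12 * cos(210) = -10.3923
y = 12 * sin(210) = -6
z = -12

(-10.3923, -6, -12)


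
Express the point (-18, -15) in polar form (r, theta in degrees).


r = sqrt((-18)^2 + (-15)^2) = 23.4307
theta = atan2(-15, -18) = 219.8056 degrees

r = 23.4307, theta = 219.8056 degrees


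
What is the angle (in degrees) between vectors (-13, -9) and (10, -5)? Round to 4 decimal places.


dot = -13*10 + -9*-5 = -85
|u| = 15.8114, |v| = 11.1803
cos(angle) = -0.4808
angle = 118.7398 degrees

118.7398 degrees


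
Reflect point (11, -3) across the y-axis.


Reflection across y-axis: (x, y) -> (-x, y)
(11, -3) -> (-11, -3)

(-11, -3)


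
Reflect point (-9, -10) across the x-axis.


Reflection across x-axis: (x, y) -> (x, -y)
(-9, -10) -> (-9, 10)

(-9, 10)


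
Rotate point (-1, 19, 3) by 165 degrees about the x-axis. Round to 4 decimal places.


x' = -1
y' = 19*cos(165) - 3*sin(165) = -19.129
z' = 19*sin(165) + 3*cos(165) = 2.0198

(-1, -19.129, 2.0198)


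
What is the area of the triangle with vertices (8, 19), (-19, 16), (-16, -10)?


Area = |x1(y2-y3) + x2(y3-y1) + x3(y1-y2)| / 2
= |8*(16--10) + -19*(-10-19) + -16*(19-16)| / 2
= 355.5

355.5


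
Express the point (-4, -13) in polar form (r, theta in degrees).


r = sqrt((-4)^2 + (-13)^2) = 13.6015
theta = atan2(-13, -4) = 252.8973 degrees

r = 13.6015, theta = 252.8973 degrees


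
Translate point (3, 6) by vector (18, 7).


Translation: (x+dx, y+dy) = (3+18, 6+7) = (21, 13)

(21, 13)


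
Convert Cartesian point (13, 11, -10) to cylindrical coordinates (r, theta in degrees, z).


r = sqrt(13^2 + 11^2) = 17.0294
theta = atan2(11, 13) = 40.2364 deg
z = -10

r = 17.0294, theta = 40.2364 deg, z = -10


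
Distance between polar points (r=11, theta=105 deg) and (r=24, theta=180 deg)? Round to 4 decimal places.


d = sqrt(r1^2 + r2^2 - 2*r1*r2*cos(t2-t1))
d = sqrt(11^2 + 24^2 - 2*11*24*cos(180-105)) = 23.6716

23.6716


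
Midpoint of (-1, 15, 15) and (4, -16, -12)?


Midpoint = ((-1+4)/2, (15+-16)/2, (15+-12)/2) = (1.5, -0.5, 1.5)

(1.5, -0.5, 1.5)


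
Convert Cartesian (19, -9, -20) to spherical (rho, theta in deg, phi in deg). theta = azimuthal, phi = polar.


rho = sqrt(19^2 + (-9)^2 + (-20)^2) = 29.0172
theta = atan2(-9, 19) = 334.6538 deg
phi = acos(-20/29.0172) = 133.5704 deg

rho = 29.0172, theta = 334.6538 deg, phi = 133.5704 deg


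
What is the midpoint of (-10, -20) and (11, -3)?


Midpoint = ((-10+11)/2, (-20+-3)/2) = (0.5, -11.5)

(0.5, -11.5)


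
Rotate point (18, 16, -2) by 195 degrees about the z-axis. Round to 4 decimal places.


x' = 18*cos(195) - 16*sin(195) = -13.2456
y' = 18*sin(195) + 16*cos(195) = -20.1136
z' = -2

(-13.2456, -20.1136, -2)


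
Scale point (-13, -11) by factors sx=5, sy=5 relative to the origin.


Scaling: (x*sx, y*sy) = (-13*5, -11*5) = (-65, -55)

(-65, -55)


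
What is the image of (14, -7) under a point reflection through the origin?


Reflection through origin: (x, y) -> (-x, -y)
(14, -7) -> (-14, 7)

(-14, 7)


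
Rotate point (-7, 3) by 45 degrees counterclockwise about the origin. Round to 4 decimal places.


x' = -7*cos(45) - 3*sin(45) = -7.0711
y' = -7*sin(45) + 3*cos(45) = -2.8284

(-7.0711, -2.8284)


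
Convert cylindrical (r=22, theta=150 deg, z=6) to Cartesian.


x = 22 * cos(150) = -19.0526
y = 22 * sin(150) = 11
z = 6

(-19.0526, 11, 6)


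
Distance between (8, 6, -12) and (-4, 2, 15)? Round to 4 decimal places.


d = sqrt((-4-8)^2 + (2-6)^2 + (15--12)^2) = 29.8161

29.8161


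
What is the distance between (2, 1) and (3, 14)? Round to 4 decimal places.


d = sqrt((3-2)^2 + (14-1)^2) = 13.0384

13.0384


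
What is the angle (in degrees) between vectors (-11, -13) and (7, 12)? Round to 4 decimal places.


dot = -11*7 + -13*12 = -233
|u| = 17.0294, |v| = 13.8924
cos(angle) = -0.9849
angle = 170.0201 degrees

170.0201 degrees


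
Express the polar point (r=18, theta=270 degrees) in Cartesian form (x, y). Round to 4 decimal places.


x = 18 * cos(270) = 0
y = 18 * sin(270) = -18

(0, -18)


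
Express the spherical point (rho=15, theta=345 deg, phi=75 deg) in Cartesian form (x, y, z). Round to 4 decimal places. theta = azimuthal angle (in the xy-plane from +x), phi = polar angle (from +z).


x = 15 * sin(75) * cos(345) = 13.9952
y = 15 * sin(75) * sin(345) = -3.75
z = 15 * cos(75) = 3.8823

(13.9952, -3.75, 3.8823)


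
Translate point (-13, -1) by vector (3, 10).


Translation: (x+dx, y+dy) = (-13+3, -1+10) = (-10, 9)

(-10, 9)


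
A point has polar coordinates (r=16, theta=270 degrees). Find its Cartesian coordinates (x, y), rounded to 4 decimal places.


x = 16 * cos(270) = 0
y = 16 * sin(270) = -16

(0, -16)


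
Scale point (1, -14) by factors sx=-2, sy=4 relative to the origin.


Scaling: (x*sx, y*sy) = (1*-2, -14*4) = (-2, -56)

(-2, -56)


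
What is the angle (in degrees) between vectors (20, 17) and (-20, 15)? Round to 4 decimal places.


dot = 20*-20 + 17*15 = -145
|u| = 26.2488, |v| = 25
cos(angle) = -0.221
angle = 102.7656 degrees

102.7656 degrees


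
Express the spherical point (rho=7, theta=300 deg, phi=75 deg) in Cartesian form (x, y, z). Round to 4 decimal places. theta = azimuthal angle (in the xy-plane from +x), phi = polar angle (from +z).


x = 7 * sin(75) * cos(300) = 3.3807
y = 7 * sin(75) * sin(300) = -5.8556
z = 7 * cos(75) = 1.8117

(3.3807, -5.8556, 1.8117)


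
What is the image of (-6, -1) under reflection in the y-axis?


Reflection across y-axis: (x, y) -> (-x, y)
(-6, -1) -> (6, -1)

(6, -1)


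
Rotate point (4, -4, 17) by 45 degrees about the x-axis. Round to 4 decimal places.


x' = 4
y' = -4*cos(45) - 17*sin(45) = -14.8492
z' = -4*sin(45) + 17*cos(45) = 9.1924

(4, -14.8492, 9.1924)


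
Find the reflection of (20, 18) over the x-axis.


Reflection across x-axis: (x, y) -> (x, -y)
(20, 18) -> (20, -18)

(20, -18)


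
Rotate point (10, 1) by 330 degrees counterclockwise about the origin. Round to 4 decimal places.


x' = 10*cos(330) - 1*sin(330) = 9.1603
y' = 10*sin(330) + 1*cos(330) = -4.134

(9.1603, -4.134)


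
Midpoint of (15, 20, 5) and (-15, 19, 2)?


Midpoint = ((15+-15)/2, (20+19)/2, (5+2)/2) = (0, 19.5, 3.5)

(0, 19.5, 3.5)


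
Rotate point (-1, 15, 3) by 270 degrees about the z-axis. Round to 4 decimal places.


x' = -1*cos(270) - 15*sin(270) = 15
y' = -1*sin(270) + 15*cos(270) = 1
z' = 3

(15, 1, 3)


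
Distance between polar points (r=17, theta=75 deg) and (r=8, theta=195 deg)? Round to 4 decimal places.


d = sqrt(r1^2 + r2^2 - 2*r1*r2*cos(t2-t1))
d = sqrt(17^2 + 8^2 - 2*17*8*cos(195-75)) = 22.1133

22.1133


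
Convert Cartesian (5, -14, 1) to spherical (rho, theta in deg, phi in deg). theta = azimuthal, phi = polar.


rho = sqrt(5^2 + (-14)^2 + 1^2) = 14.8997
theta = atan2(-14, 5) = 289.6538 deg
phi = acos(1/14.8997) = 86.1517 deg

rho = 14.8997, theta = 289.6538 deg, phi = 86.1517 deg


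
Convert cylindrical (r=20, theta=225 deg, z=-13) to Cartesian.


x = 20 * cos(225) = -14.1421
y = 20 * sin(225) = -14.1421
z = -13

(-14.1421, -14.1421, -13)


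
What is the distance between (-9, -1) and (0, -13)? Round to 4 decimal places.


d = sqrt((0--9)^2 + (-13--1)^2) = 15

15


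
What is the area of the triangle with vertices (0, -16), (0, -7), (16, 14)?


Area = |x1(y2-y3) + x2(y3-y1) + x3(y1-y2)| / 2
= |0*(-7-14) + 0*(14--16) + 16*(-16--7)| / 2
= 72

72


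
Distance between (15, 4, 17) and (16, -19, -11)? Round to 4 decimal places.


d = sqrt((16-15)^2 + (-19-4)^2 + (-11-17)^2) = 36.2491

36.2491


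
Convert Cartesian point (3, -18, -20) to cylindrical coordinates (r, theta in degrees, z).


r = sqrt(3^2 + (-18)^2) = 18.2483
theta = atan2(-18, 3) = 279.4623 deg
z = -20

r = 18.2483, theta = 279.4623 deg, z = -20


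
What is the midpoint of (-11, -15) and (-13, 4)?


Midpoint = ((-11+-13)/2, (-15+4)/2) = (-12, -5.5)

(-12, -5.5)


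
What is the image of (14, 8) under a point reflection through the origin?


Reflection through origin: (x, y) -> (-x, -y)
(14, 8) -> (-14, -8)

(-14, -8)


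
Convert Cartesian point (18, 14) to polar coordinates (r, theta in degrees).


r = sqrt(18^2 + 14^2) = 22.8035
theta = atan2(14, 18) = 37.875 degrees

r = 22.8035, theta = 37.875 degrees


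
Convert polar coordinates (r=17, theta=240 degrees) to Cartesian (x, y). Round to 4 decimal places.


x = 17 * cos(240) = -8.5
y = 17 * sin(240) = -14.7224

(-8.5, -14.7224)


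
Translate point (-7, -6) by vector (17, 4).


Translation: (x+dx, y+dy) = (-7+17, -6+4) = (10, -2)

(10, -2)


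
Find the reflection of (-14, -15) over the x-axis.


Reflection across x-axis: (x, y) -> (x, -y)
(-14, -15) -> (-14, 15)

(-14, 15)


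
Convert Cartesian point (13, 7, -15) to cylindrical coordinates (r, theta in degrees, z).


r = sqrt(13^2 + 7^2) = 14.7648
theta = atan2(7, 13) = 28.3008 deg
z = -15

r = 14.7648, theta = 28.3008 deg, z = -15


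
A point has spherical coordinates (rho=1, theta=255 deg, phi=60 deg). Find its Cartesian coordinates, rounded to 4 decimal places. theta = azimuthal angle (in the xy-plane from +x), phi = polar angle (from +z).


x = 1 * sin(60) * cos(255) = -0.2241
y = 1 * sin(60) * sin(255) = -0.8365
z = 1 * cos(60) = 0.5

(-0.2241, -0.8365, 0.5)


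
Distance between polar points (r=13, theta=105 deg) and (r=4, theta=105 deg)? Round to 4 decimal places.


d = sqrt(r1^2 + r2^2 - 2*r1*r2*cos(t2-t1))
d = sqrt(13^2 + 4^2 - 2*13*4*cos(105-105)) = 9

9


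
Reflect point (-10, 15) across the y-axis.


Reflection across y-axis: (x, y) -> (-x, y)
(-10, 15) -> (10, 15)

(10, 15)


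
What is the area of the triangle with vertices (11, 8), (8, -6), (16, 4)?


Area = |x1(y2-y3) + x2(y3-y1) + x3(y1-y2)| / 2
= |11*(-6-4) + 8*(4-8) + 16*(8--6)| / 2
= 41

41


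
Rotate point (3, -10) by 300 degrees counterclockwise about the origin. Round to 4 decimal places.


x' = 3*cos(300) - -10*sin(300) = -7.1603
y' = 3*sin(300) + -10*cos(300) = -7.5981

(-7.1603, -7.5981)


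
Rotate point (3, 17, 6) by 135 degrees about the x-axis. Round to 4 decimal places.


x' = 3
y' = 17*cos(135) - 6*sin(135) = -16.2635
z' = 17*sin(135) + 6*cos(135) = 7.7782

(3, -16.2635, 7.7782)


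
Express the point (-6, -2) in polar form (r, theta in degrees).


r = sqrt((-6)^2 + (-2)^2) = 6.3246
theta = atan2(-2, -6) = 198.4349 degrees

r = 6.3246, theta = 198.4349 degrees


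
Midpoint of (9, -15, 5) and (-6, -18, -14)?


Midpoint = ((9+-6)/2, (-15+-18)/2, (5+-14)/2) = (1.5, -16.5, -4.5)

(1.5, -16.5, -4.5)


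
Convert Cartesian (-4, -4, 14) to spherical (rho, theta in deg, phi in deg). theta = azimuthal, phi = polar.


rho = sqrt((-4)^2 + (-4)^2 + 14^2) = 15.0997
theta = atan2(-4, -4) = 225 deg
phi = acos(14/15.0997) = 22.0017 deg

rho = 15.0997, theta = 225 deg, phi = 22.0017 deg


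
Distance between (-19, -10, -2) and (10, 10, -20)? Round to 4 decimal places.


d = sqrt((10--19)^2 + (10--10)^2 + (-20--2)^2) = 39.5601

39.5601


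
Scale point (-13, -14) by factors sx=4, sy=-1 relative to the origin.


Scaling: (x*sx, y*sy) = (-13*4, -14*-1) = (-52, 14)

(-52, 14)


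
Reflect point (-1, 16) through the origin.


Reflection through origin: (x, y) -> (-x, -y)
(-1, 16) -> (1, -16)

(1, -16)


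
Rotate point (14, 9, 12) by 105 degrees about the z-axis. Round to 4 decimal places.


x' = 14*cos(105) - 9*sin(105) = -12.3168
y' = 14*sin(105) + 9*cos(105) = 11.1936
z' = 12

(-12.3168, 11.1936, 12)


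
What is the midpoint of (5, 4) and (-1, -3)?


Midpoint = ((5+-1)/2, (4+-3)/2) = (2, 0.5)

(2, 0.5)


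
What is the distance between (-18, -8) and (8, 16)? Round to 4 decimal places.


d = sqrt((8--18)^2 + (16--8)^2) = 35.3836

35.3836


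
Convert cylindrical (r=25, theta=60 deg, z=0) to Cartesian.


x = 25 * cos(60) = 12.5
y = 25 * sin(60) = 21.6506
z = 0

(12.5, 21.6506, 0)


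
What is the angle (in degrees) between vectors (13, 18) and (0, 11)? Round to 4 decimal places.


dot = 13*0 + 18*11 = 198
|u| = 22.2036, |v| = 11
cos(angle) = 0.8107
angle = 35.8377 degrees

35.8377 degrees


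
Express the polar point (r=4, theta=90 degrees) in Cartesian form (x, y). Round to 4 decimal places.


x = 4 * cos(90) = 0
y = 4 * sin(90) = 4

(0, 4)


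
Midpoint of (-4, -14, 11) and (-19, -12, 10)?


Midpoint = ((-4+-19)/2, (-14+-12)/2, (11+10)/2) = (-11.5, -13, 10.5)

(-11.5, -13, 10.5)


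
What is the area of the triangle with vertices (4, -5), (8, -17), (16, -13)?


Area = |x1(y2-y3) + x2(y3-y1) + x3(y1-y2)| / 2
= |4*(-17--13) + 8*(-13--5) + 16*(-5--17)| / 2
= 56

56


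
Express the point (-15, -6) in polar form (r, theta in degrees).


r = sqrt((-15)^2 + (-6)^2) = 16.1555
theta = atan2(-6, -15) = 201.8014 degrees

r = 16.1555, theta = 201.8014 degrees


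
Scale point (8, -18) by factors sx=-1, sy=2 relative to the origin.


Scaling: (x*sx, y*sy) = (8*-1, -18*2) = (-8, -36)

(-8, -36)


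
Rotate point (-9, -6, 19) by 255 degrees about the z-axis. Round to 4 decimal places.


x' = -9*cos(255) - -6*sin(255) = -3.4662
y' = -9*sin(255) + -6*cos(255) = 10.2462
z' = 19

(-3.4662, 10.2462, 19)


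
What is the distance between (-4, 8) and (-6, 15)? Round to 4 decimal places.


d = sqrt((-6--4)^2 + (15-8)^2) = 7.2801

7.2801


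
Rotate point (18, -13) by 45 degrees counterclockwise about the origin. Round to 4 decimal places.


x' = 18*cos(45) - -13*sin(45) = 21.9203
y' = 18*sin(45) + -13*cos(45) = 3.5355

(21.9203, 3.5355)


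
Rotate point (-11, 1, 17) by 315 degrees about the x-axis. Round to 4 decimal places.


x' = -11
y' = 1*cos(315) - 17*sin(315) = 12.7279
z' = 1*sin(315) + 17*cos(315) = 11.3137

(-11, 12.7279, 11.3137)


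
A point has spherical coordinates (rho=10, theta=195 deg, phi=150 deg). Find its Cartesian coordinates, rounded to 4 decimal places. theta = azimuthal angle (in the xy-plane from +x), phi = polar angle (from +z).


x = 10 * sin(150) * cos(195) = -4.8296
y = 10 * sin(150) * sin(195) = -1.2941
z = 10 * cos(150) = -8.6603

(-4.8296, -1.2941, -8.6603)


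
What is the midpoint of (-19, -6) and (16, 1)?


Midpoint = ((-19+16)/2, (-6+1)/2) = (-1.5, -2.5)

(-1.5, -2.5)


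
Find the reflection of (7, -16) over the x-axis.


Reflection across x-axis: (x, y) -> (x, -y)
(7, -16) -> (7, 16)

(7, 16)


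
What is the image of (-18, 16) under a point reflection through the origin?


Reflection through origin: (x, y) -> (-x, -y)
(-18, 16) -> (18, -16)

(18, -16)


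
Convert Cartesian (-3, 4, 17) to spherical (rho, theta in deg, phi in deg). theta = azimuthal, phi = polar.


rho = sqrt((-3)^2 + 4^2 + 17^2) = 17.72
theta = atan2(4, -3) = 126.8699 deg
phi = acos(17/17.72) = 16.3895 deg

rho = 17.72, theta = 126.8699 deg, phi = 16.3895 deg
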